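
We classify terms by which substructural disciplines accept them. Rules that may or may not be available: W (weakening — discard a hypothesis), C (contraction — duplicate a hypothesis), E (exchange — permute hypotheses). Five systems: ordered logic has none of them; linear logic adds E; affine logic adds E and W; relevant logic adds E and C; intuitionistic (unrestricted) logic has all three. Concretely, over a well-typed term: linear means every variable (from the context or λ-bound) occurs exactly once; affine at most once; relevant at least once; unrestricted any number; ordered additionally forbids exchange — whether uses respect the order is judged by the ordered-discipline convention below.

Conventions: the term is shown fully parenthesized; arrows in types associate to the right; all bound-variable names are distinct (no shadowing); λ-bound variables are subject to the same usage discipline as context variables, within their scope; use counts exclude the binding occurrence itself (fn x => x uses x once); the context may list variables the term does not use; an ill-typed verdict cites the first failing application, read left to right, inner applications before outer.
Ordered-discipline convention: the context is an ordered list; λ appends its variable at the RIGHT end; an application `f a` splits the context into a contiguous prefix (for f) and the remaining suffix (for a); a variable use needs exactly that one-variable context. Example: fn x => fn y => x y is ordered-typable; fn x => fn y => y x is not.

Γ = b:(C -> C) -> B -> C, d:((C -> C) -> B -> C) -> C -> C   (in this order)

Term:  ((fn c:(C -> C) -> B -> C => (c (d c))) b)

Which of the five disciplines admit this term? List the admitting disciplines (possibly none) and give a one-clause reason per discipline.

admitted by: relevant, unrestricted
counts: b: 1; d: 1; c [bound]: 2
order of uses: c, d, c, b
typing: the term checks, with type B -> C
ordered: ✗, c ×2 used more than once (contraction)
linear: ✗, c ×2 used more than once (contraction)
affine: ✗, c ×2 used more than once (contraction)
relevant: ✓, at least one use each (b, d, c)
unrestricted: ✓, typability at B -> C is all that's needed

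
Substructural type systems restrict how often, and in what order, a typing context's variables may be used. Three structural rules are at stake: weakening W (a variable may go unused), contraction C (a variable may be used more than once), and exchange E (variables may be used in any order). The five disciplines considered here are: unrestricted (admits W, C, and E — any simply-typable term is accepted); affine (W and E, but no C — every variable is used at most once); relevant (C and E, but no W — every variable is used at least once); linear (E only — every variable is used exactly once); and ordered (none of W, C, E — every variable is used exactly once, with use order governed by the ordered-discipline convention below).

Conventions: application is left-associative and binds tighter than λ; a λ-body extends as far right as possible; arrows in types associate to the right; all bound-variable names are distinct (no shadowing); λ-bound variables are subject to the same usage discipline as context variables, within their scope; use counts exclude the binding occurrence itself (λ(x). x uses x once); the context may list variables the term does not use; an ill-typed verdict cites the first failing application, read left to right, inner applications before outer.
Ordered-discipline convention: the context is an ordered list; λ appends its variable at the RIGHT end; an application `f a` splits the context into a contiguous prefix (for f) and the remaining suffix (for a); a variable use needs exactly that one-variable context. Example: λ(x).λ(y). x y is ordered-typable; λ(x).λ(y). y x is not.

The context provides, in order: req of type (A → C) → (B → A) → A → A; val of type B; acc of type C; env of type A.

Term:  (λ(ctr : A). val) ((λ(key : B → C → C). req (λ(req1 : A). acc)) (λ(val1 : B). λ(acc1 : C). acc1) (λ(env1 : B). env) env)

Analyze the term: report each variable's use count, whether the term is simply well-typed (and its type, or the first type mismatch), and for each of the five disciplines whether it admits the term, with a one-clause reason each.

use counts: req ×1, val ×1, acc ×1, env ×2, ctr [bound] ×0, key [bound] ×0, req1 [bound] ×0, val1 [bound] ×0, acc1 [bound] ×1, env1 [bound] ×0
order of uses: val, req, acc, acc1, env, env
typing: well-typed at B
ordered ✗ (needs contraction — env ×2; ctr, key, req1, val1, env1 left unused)
linear ✗ (needs contraction — env ×2; ctr, key, req1, val1, env1 left unused)
affine ✗ (needs contraction — env ×2)
relevant ✗ (ctr, key, req1, val1, env1 left unused)
unrestricted ✓ (typability at B is all that's needed)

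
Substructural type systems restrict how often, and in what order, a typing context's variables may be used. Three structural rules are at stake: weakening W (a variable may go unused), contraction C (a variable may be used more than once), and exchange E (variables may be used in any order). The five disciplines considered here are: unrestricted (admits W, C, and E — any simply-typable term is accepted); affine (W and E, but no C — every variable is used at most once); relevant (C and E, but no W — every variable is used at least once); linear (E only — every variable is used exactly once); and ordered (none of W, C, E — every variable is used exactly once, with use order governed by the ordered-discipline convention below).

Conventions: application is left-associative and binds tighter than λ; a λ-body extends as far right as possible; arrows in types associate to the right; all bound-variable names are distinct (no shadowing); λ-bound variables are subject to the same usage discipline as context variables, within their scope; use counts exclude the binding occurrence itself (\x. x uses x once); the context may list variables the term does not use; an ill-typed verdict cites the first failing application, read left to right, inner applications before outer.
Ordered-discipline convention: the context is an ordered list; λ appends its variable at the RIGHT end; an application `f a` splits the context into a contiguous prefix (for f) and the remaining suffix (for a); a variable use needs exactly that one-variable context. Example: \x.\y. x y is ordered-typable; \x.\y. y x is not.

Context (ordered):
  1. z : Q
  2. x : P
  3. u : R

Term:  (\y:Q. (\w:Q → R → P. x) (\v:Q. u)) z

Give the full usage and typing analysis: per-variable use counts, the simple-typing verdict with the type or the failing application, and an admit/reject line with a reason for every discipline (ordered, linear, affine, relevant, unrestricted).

usage: z=1, x=1, u=1, y (bound)=0, w (bound)=0, v (bound)=0
order of uses: x, u, z
typing: ill-typed: an application expects Q → R → P but receives Q → R
ordered: ✗, not simply typable
linear: ✗, fails simple typing
affine: ✗, a type mismatch blocks all five
relevant: ✗, the type mismatch rejects it
unrestricted: ✗, not simply typable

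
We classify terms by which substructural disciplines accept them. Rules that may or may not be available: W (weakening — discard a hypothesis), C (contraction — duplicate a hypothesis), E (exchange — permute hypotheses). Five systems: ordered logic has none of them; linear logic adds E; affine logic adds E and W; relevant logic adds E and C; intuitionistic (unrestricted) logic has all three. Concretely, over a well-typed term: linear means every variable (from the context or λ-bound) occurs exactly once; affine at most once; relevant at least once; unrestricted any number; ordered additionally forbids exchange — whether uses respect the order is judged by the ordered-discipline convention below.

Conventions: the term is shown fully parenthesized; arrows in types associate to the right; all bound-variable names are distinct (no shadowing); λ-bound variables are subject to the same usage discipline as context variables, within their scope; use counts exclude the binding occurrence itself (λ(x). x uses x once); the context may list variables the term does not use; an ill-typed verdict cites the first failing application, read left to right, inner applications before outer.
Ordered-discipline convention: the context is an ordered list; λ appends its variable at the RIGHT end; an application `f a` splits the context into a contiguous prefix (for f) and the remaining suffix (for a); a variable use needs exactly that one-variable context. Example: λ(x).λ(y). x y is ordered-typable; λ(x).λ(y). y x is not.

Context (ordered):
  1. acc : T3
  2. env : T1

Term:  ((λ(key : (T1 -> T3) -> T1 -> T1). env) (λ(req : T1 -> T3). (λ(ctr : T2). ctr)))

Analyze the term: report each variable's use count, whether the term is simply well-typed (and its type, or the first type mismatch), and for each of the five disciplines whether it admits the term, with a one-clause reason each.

usage: acc ×0; env ×1; key [bound] ×0; req [bound] ×0; ctr [bound] ×1
uses in reading order: env, ctr
typing: ill-typed: an application expects (T1 -> T3) -> T1 -> T1 but receives (T1 -> T3) -> T2 -> T2
ordered: ✗ — not simply typable
linear: ✗ — fails simple typing
affine: ✗ — a type mismatch blocks all five
relevant: ✗ — the type mismatch rejects it
unrestricted: ✗ — not simply typable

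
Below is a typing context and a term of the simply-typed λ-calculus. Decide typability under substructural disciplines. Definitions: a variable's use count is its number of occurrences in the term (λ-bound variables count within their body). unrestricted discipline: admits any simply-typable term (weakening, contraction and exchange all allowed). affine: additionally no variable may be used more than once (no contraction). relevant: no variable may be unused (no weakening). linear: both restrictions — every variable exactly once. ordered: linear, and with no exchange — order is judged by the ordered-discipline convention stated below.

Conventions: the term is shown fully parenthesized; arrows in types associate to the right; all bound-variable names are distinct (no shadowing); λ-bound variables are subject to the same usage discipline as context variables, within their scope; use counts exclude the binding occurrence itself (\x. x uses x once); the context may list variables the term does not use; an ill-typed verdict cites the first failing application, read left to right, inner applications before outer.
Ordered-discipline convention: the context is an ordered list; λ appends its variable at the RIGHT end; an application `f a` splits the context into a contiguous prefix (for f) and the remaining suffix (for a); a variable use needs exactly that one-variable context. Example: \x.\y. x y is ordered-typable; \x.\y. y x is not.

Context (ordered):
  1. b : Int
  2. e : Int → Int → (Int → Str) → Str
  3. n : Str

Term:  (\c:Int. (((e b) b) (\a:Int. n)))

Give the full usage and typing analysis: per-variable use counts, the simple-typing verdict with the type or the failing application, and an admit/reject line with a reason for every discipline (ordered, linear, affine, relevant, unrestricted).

variable uses: b: 2; e: 1; n: 1; c (λ-bound): 0; a (λ-bound): 0
use order (left to right): e, b, b, n
typing: ✓ — Int → Str
ordered ✗ (uses contraction: b ×2; unused: c, a — weakening required)
linear ✗ (uses contraction: b ×2; unused: c, a — weakening required)
affine ✗ (uses contraction: b ×2)
relevant ✗ (unused: c, a — weakening required)
unrestricted ✓ (simply typable at Int → Str; W, C, E all held)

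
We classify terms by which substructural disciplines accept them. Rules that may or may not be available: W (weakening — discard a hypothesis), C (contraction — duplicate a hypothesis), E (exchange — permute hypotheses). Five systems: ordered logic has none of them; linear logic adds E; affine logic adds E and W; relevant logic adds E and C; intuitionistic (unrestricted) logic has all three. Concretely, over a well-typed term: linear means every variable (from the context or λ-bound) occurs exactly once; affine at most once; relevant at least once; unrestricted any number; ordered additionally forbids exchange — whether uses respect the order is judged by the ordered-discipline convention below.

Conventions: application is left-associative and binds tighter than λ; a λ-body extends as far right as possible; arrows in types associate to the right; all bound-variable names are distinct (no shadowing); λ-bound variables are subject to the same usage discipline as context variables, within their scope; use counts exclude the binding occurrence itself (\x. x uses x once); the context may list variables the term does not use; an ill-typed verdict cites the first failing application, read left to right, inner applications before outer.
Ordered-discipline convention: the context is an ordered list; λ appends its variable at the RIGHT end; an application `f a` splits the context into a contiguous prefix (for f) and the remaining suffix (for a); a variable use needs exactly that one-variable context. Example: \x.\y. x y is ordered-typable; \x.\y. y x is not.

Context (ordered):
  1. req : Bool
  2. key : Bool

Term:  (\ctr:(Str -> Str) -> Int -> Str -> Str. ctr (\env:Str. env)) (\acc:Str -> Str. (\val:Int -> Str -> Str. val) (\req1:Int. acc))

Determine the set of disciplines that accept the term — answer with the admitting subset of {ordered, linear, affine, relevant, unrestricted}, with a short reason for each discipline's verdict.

admitted in: affine, unrestricted
use counts: req: 0×, key: 0×, ctr (λ-bound): 1×, env (λ-bound): 1×, acc (λ-bound): 1×, val (λ-bound): 1×, req1 (λ-bound): 0×
use order (left to right): ctr, env, val, acc
typing: the term checks, with type Int -> Str -> Str
ordered: ✗ — unused: req, key, req1 — weakening required
linear: ✗ — unused: req, key, req1 — weakening required
affine: ✓ — no duplicate uses among req, key, ctr, env, acc, val, req1
relevant: ✗ — unused: req, key, req1 — weakening required
unrestricted: ✓ — typability at Int -> Str -> Str is all that's needed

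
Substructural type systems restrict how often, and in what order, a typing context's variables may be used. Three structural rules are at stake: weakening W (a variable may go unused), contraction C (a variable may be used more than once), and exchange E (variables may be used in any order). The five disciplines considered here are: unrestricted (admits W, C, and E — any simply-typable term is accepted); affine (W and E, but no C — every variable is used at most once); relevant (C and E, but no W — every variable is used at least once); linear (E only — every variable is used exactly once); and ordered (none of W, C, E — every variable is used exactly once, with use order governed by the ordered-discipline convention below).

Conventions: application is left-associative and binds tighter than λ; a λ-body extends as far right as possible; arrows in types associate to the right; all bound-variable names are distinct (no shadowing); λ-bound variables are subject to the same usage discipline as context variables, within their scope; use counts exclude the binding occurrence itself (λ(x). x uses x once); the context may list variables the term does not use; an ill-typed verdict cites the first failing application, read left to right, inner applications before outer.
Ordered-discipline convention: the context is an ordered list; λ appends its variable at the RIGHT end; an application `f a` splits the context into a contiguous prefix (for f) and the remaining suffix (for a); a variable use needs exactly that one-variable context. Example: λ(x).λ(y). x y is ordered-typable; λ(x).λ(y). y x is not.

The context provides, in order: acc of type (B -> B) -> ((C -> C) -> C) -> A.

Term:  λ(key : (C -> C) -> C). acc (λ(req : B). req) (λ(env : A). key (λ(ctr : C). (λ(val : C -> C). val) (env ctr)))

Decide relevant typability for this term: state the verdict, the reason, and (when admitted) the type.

no — not simply typable
variable uses: acc: 1×; key [bound]: 1×; req [bound]: 1×; env [bound]: 1×; ctr [bound]: 1×; val [bound]: 1×
use order (left to right): acc, req, key, val, env, ctr
typing: ill-typed: non-arrow in function slot: A
summary: ordered ✗, linear ✗, affine ✗, relevant ✗, unrestricted ✗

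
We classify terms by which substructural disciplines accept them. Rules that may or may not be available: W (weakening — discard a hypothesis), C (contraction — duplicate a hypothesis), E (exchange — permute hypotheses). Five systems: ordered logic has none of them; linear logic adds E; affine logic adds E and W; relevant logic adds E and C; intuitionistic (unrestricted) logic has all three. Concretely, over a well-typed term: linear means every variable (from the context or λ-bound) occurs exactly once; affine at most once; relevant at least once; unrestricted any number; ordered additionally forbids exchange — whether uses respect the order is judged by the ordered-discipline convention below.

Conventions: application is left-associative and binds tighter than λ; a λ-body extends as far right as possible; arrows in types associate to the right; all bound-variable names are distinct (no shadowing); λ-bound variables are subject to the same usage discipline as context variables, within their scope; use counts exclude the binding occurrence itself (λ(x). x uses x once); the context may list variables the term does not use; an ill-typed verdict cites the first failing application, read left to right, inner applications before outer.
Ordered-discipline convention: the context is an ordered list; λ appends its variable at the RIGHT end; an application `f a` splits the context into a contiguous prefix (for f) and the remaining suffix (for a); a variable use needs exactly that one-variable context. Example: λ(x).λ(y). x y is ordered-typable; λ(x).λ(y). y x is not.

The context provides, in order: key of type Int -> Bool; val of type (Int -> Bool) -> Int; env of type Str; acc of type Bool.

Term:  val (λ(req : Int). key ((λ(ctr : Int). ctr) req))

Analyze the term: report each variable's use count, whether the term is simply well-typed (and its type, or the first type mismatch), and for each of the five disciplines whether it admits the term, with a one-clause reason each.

variable uses: key: 1; val: 1; env: 0; acc: 0; req (λ-bound): 1; ctr (λ-bound): 1
use order (left to right): val, key, ctr, req
typing: well-typed at Int
ordered: ✗, env, acc left unused
linear: ✗, env, acc left unused
affine: ✓, no duplicate uses among key, val, env, acc, req, ctr
relevant: ✗, env, acc left unused
unrestricted: ✓, well-typed at Int; no restrictions here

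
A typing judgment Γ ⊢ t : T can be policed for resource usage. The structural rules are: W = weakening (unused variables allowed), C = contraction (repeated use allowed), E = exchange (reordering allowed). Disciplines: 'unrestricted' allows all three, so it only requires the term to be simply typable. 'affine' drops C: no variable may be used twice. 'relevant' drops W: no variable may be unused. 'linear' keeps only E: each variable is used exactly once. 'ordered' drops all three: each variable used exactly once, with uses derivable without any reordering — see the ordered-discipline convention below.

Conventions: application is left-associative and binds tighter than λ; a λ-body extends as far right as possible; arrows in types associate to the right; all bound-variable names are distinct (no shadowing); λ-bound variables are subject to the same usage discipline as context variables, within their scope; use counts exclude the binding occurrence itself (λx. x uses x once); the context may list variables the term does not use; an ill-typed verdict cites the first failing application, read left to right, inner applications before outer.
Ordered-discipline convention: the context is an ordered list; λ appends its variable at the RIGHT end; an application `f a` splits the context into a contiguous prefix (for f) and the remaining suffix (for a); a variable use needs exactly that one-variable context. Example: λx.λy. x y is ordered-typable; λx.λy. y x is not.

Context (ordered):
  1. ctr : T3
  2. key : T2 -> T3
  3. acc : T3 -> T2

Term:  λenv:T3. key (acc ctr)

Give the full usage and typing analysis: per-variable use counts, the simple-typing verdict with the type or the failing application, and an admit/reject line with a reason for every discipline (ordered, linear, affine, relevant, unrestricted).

usage: ctr=1, key=1, acc=1, env (λ-bound)=0
left-to-right use order: key, acc, ctr
typing: well-typed at T3 -> T3
ordered: ✗, unused: env — weakening required
linear: ✗, unused: env — weakening required
affine: ✓, none of ctr, key, acc, env used more than once
relevant: ✗, unused: env — weakening required
unrestricted: ✓, simply typable at T3 -> T3; W, C, E all held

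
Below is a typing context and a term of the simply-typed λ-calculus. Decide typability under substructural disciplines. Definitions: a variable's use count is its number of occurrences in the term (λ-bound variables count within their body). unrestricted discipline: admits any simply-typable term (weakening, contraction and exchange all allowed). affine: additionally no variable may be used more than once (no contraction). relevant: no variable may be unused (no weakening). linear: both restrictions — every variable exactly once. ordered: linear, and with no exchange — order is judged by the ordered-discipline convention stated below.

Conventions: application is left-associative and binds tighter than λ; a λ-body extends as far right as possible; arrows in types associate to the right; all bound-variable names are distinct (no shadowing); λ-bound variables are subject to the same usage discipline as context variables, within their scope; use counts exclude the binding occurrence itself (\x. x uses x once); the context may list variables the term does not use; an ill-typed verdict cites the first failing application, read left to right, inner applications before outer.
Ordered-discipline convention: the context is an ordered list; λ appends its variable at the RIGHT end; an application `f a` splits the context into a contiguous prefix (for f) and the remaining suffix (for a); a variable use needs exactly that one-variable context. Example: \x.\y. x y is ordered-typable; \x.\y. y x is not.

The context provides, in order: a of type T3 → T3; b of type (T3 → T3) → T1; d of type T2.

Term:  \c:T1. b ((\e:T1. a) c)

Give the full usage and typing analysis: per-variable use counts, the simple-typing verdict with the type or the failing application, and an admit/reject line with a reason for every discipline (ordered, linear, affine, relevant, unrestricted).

counts: a: 1×; b: 1×; d: 0×; c (λ-bound): 1×; e (λ-bound): 0×
left-to-right use order: b, a, c
typing: well-typed at T1 → T1
ordered: ✗, d, e left unused
linear: ✗, d, e left unused
affine: ✓, none of a, b, d, c, e used more than once
relevant: ✗, d, e left unused
unrestricted: ✓, well-typed at T1 → T1; no restrictions here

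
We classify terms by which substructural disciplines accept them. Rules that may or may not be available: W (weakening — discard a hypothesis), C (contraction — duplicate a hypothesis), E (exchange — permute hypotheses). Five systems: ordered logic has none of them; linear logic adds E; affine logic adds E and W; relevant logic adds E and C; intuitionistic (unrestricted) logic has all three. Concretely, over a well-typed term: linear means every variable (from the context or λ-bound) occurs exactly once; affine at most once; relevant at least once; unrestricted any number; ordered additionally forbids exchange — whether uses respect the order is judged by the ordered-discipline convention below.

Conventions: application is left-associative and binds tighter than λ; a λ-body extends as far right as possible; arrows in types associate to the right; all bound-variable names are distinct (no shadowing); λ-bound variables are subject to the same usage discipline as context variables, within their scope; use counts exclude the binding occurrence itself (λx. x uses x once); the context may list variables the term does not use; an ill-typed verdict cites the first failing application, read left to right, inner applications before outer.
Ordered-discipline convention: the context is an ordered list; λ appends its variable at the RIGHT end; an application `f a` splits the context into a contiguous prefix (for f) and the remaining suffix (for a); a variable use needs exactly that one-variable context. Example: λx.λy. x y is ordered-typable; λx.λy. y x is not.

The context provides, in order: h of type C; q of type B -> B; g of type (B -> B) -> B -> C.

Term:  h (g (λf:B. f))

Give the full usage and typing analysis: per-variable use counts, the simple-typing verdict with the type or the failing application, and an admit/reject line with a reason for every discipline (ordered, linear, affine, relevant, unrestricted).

usage: h=1, q=0, g=1, f (bound)=1
uses in reading order: h, g, f
typing: ill-typed: non-function type C applied to an argument
ordered: ✗, not simply typable
linear: ✗, fails simple typing
affine: ✗, a type mismatch blocks all five
relevant: ✗, the type mismatch rejects it
unrestricted: ✗, not simply typable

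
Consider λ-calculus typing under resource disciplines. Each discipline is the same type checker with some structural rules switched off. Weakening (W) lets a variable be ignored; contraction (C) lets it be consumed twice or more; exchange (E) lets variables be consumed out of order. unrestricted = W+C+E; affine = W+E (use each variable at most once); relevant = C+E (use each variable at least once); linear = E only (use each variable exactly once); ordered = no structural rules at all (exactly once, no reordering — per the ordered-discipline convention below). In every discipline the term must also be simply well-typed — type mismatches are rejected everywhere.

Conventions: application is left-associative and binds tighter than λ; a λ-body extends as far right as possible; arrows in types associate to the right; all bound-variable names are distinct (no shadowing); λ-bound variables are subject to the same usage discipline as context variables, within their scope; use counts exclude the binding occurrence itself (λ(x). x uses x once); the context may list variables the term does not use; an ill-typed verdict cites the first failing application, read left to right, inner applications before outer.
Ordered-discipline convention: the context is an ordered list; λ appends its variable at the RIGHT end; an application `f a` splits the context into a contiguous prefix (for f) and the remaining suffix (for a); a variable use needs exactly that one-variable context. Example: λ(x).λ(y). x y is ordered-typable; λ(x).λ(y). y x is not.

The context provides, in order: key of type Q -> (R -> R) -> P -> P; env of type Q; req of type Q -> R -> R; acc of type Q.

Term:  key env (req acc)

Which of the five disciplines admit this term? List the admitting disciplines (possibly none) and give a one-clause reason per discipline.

admitted in: ordered, linear, affine, relevant, unrestricted
variable uses: key ×1, env ×1, req ×1, acc ×1
order of uses: key, env, req, acc
typing: the term checks, with type P -> P
ordered: ✓, key, env, req, acc once each; derivable with no W/C/E
linear: ✓, key, env, req, acc: one use apiece
affine: ✓, no duplicate uses among key, env, req, acc
relevant: ✓, key, env, req, acc: all used, weakening unneeded
unrestricted: ✓, simply typable at P -> P; W, C, E all held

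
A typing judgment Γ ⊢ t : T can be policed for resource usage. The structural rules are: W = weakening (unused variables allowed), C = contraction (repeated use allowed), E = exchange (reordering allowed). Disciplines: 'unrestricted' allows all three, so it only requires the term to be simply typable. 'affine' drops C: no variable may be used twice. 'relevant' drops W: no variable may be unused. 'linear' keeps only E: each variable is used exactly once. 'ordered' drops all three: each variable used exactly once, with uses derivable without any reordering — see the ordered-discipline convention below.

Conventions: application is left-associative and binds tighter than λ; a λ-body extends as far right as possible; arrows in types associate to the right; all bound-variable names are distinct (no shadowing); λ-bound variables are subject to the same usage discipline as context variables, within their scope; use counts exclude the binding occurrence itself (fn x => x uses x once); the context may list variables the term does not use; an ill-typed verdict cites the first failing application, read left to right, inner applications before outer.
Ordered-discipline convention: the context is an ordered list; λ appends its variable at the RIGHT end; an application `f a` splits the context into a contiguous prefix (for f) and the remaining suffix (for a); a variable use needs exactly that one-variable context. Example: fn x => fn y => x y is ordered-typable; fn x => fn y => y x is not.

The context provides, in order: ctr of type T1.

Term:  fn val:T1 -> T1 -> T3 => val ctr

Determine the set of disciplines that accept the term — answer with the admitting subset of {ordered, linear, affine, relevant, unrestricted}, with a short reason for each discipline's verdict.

admitting disciplines: linear, affine, relevant, unrestricted
usage: ctr: 1; val (bound): 1
use order (left to right): val, ctr
typing: well-typed at (T1 -> T1 -> T3) -> T1 -> T3
ordered ✗ (no ordered split (uses run val, ctr))
linear ✓ (single use per variable (ctr, val))
affine ✓ (at most one use each (ctr, val))
relevant ✓ (every one of ctr, val appears)
unrestricted ✓ (simply typable at (T1 -> T1 -> T3) -> T1 -> T3; W, C, E all held)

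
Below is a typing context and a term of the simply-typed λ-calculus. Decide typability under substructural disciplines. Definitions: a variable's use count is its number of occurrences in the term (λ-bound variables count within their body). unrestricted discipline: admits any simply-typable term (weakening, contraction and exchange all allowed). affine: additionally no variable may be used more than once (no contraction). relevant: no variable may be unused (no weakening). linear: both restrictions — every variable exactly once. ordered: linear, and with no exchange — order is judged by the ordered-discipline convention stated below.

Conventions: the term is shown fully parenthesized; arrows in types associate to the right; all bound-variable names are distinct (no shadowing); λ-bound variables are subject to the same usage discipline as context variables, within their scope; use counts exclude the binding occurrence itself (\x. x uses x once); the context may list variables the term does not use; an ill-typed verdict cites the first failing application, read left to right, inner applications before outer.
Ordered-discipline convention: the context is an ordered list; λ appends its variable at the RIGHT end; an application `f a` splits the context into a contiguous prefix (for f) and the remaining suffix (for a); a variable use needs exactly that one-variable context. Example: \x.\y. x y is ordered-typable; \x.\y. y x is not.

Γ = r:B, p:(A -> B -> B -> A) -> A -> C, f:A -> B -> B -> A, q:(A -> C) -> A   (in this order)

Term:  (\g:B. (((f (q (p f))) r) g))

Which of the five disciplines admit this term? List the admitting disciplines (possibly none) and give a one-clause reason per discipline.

admitted by: relevant, unrestricted
counts: r: 1×; p: 1×; f: 2×; q: 1×; g [bound]: 1×
order of uses: f, q, p, f, r, g
typing: ✓ — B -> A
ordered: ✗ — repeated use of f ×2
linear: ✗ — repeated use of f ×2
affine: ✗ — repeated use of f ×2
relevant: ✓ — at least one use each (r, p, f, q, g)
unrestricted: ✓ — type-checks (B -> A) and nothing is barred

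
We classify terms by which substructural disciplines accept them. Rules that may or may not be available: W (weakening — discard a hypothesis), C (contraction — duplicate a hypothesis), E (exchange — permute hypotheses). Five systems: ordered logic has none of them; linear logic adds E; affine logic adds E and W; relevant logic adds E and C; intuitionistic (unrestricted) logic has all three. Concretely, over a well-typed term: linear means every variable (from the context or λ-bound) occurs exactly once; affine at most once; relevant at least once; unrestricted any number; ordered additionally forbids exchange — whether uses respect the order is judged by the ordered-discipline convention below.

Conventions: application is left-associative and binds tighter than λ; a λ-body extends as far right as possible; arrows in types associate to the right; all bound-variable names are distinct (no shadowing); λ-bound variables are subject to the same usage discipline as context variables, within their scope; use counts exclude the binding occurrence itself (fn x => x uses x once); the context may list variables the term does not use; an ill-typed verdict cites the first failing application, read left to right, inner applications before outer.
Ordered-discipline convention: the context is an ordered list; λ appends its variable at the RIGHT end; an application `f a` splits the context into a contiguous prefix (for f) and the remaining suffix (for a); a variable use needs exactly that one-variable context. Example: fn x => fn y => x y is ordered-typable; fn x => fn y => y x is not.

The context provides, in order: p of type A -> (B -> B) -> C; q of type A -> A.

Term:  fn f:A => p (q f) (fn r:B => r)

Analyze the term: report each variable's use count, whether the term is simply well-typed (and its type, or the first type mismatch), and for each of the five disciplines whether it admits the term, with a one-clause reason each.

use counts: p: 1; q: 1; f [bound]: 1; r [bound]: 1
use order (left to right): p, q, f, r
typing: well-typed — term : A -> C
ordered ✓ (one use each (p, q, f, r); ordered split holds)
linear ✓ (single use per variable (p, q, f, r))
affine ✓ (at most one use each (p, q, f, r))
relevant ✓ (every one of p, q, f, r appears)
unrestricted ✓ (typability at A -> C is all that's needed)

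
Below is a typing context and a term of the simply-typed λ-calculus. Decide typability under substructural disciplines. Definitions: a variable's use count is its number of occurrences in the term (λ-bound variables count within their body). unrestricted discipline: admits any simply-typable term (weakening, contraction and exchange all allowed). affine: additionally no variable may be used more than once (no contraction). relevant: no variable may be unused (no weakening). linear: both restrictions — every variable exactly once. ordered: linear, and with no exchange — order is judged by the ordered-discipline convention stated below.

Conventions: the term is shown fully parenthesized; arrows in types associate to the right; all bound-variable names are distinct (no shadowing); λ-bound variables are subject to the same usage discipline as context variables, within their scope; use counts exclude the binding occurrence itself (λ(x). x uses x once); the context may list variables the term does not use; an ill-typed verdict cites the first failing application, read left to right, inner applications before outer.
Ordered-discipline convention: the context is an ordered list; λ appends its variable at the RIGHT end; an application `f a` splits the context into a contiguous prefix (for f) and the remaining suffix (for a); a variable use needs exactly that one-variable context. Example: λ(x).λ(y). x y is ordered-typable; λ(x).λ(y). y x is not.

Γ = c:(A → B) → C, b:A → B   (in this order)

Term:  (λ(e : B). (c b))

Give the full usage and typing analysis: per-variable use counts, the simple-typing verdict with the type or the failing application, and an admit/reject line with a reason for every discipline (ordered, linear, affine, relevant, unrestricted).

variable uses: c: 1, b: 1, e (bound): 0
uses in reading order: c, b
typing: the term checks, with type B → C
ordered: ✗ — e left unused
linear: ✗ — e left unused
affine: ✓ — at most one use each (c, b, e)
relevant: ✗ — e left unused
unrestricted: ✓ — simply typable at B → C; W, C, E all held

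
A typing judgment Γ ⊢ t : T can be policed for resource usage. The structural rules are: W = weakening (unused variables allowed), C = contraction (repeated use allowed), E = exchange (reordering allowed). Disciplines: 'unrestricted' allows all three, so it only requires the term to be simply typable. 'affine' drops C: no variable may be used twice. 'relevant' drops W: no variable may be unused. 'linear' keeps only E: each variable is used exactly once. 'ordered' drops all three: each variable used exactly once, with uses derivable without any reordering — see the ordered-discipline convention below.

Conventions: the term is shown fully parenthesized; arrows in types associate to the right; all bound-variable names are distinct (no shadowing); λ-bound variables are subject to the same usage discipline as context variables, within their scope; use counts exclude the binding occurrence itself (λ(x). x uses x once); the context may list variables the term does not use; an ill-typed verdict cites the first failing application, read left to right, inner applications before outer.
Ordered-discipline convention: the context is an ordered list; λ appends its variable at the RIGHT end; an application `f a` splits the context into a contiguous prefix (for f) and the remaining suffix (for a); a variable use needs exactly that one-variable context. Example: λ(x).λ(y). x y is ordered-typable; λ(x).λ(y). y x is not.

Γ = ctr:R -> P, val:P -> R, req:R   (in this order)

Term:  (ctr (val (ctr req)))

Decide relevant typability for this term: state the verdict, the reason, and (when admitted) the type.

yes — at least one use each (ctr, val, req); term : P
use counts: ctr: 2×, val: 1×, req: 1×
use order (left to right): ctr, val, ctr, req
typing: well-typed — term : P
across the five disciplines: ordered ✗ | linear ✗ | affine ✗ | relevant ✓ | unrestricted ✓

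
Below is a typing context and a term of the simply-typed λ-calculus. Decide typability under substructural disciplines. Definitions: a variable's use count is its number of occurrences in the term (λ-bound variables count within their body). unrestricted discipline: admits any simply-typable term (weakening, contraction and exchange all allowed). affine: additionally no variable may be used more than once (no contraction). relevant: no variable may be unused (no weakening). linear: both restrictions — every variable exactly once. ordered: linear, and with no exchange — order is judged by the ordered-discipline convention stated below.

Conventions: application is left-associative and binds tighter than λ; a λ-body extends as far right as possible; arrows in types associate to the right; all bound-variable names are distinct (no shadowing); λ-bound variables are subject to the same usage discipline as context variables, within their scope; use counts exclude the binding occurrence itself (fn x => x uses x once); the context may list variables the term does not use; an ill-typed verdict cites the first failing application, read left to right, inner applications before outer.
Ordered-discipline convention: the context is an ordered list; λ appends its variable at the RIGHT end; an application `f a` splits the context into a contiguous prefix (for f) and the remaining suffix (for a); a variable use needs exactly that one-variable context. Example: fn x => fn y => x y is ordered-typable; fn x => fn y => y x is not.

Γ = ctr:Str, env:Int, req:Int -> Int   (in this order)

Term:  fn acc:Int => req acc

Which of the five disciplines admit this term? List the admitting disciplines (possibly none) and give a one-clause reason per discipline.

admitted by: affine, unrestricted
variable uses: ctr ×0, env ×0, req ×1, acc (λ-bound) ×1
order of uses: req, acc
typing: the term checks, with type Int -> Int
ordered: ✗, ctr, env never used (weakening)
linear: ✗, ctr, env never used (weakening)
affine: ✓, none of ctr, env, req, acc used more than once
relevant: ✗, ctr, env never used (weakening)
unrestricted: ✓, type-checks (Int -> Int) and nothing is barred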